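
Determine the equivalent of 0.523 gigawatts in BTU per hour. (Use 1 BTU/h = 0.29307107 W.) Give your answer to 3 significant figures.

1 gigawatt = 3.41214e+9 BTU per hour.
So 0.523 × 3.41214e+9 ≈ 1.78e+9 BTU/h.

1.78e+9 BTU per hour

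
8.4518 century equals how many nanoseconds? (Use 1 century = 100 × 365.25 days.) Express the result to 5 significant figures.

2.6672 × 10^19 nanoseconds

1 century = 3.15576 × 10^18 nanoseconds.
8.4518 × 3.15576 × 10^18 ≈ 2.6672 × 10^19 ns.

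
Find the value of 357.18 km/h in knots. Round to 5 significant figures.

192.86 knots

1 km/h = 0.539957 kn.
Then 357.18 × 0.539957 ≈ 192.86 kn.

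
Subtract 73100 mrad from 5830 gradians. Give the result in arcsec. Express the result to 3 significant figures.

5830 grad = 1.88892e+7 arcsec and 73100 mrad = 1.50780e+7 arcsec.
1.88892e+7 − 1.50780e+7 ≈ 3.81e+6 arcsec.

3.81e+6 arcseconds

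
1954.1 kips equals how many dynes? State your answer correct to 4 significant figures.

8.692e+11 dynes

1 kip = 4.44822e+8 dyn.
Thus 1954.1 × 4.44822e+8 ≈ 8.692e+11 dyn.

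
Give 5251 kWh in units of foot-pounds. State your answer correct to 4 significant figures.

1 kWh = 2.65522 × 10^6 ft·lbf.
So 5251 × 2.65522 × 10^6 ≈ 1.394 × 10^10 ft·lbf.

1.394 × 10^10 ft·lbf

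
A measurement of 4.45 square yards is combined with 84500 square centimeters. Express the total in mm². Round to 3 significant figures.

1.22 × 10^7 mm²

4.45 yd² = 3.72077 × 10^6 mm² and 84500 cm² = 8.45000 × 10^6 mm².
3.72077 × 10^6 + 8.45000 × 10^6 ≈ 1.22 × 10^7 mm².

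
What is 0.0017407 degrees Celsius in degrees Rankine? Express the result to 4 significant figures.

°R = (°C + 273.15) × 9/5.
Applying the formula gives 491.7 °R.

491.7 °R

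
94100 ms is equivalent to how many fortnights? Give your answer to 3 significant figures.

7.78e-5 fortnights

1 ms = 8.26720e-10 fortnight.
Thus 94100 × 8.26720e-10 ≈ 7.78e-5 fortnight.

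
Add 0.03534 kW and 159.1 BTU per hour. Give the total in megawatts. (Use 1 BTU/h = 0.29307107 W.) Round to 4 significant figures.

0.03534 kW = 3.53400 × 10^-5 MW and 159.1 BTU/h = 4.66276 × 10^-5 MW.
3.53400 × 10^-5 + 4.66276 × 10^-5 ≈ 8.197 × 10^-5 MW.

8.197 × 10^-5 MW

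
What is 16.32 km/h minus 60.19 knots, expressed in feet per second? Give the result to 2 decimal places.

-86.72 feet per second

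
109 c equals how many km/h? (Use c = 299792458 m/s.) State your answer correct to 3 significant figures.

1 c = 1.07925 × 10^9 km/h.
109 × 1.07925 × 10^9 ≈ 1.18 × 10^11 km/h.

1.18 × 10^11 kilometers per hour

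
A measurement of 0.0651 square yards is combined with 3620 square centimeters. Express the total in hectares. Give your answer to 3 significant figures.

4.16e-5 ha

0.0651 yd² = 5.44319e-6 ha and 3620 cm² = 3.62000e-5 ha.
5.44319e-6 + 3.62000e-5 ≈ 4.16e-5 ha.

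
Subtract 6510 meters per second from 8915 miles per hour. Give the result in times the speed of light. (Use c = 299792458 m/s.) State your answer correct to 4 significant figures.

-8.421e-6 c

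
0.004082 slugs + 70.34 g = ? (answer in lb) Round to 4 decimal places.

0.2864 lb

0.004082 slug = 0.131334 lb and 70.34 g = 0.155073 lb.
0.131334 + 0.155073 ≈ 0.2864 lb.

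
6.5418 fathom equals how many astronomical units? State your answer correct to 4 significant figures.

7.997 × 10^-11 au

1 fathom = 1.22248 × 10^-11 astronomical units.
Thus 6.5418 × 1.22248 × 10^-11 ≈ 7.997 × 10^-11 au.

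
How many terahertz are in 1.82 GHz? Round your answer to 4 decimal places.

0.0018 terahertz

1 GHz = 0.00100000 terahertz.
1.82 × 0.00100000 ≈ 0.0018 THz.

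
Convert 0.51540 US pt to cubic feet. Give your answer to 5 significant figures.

0.0086124 ft³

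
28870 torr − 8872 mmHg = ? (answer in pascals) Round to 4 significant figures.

2.666 × 10^6 pascals

28870 torr = 3.84902 × 10^6 Pa and 8872 mmHg = 1.18284 × 10^6 Pa.
3.84902 × 10^6 − 1.18284 × 10^6 ≈ 2.666 × 10^6 Pa.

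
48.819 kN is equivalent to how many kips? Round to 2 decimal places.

1 kilonewton = 0.224809 kips.
Then 48.819 × 0.224809 ≈ 10.97 kip.

10.97 kip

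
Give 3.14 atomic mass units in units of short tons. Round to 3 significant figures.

1 u = 1.83043 × 10^-30 short ton.
Thus 3.14 × 1.83043 × 10^-30 ≈ 5.75 × 10^-30 short ton.

5.75 × 10^-30 short ton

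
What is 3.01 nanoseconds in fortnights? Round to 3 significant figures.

2.49 × 10^-15 fortnight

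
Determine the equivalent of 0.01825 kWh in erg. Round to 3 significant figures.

6.57 × 10^11 erg

1 kWh = 3.60000 × 10^13 ergs.
0.01825 × 3.60000 × 10^13 ≈ 6.57 × 10^11 erg.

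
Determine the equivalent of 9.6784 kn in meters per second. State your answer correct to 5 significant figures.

1 kn = 0.514444 meters per second.
9.6784 × 0.514444 ≈ 4.9790 m/s.

4.9790 meters per second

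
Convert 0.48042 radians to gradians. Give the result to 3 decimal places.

1 radian = 63.6620 grad.
0.48042 × 63.6620 ≈ 30.584 grad.

30.584 grad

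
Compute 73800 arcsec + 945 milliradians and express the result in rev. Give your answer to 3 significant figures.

0.207 revolutions

73800 arcsec = 0.0569444 rev and 945 mrad = 0.150401 rev.
0.0569444 + 0.150401 ≈ 0.207 rev.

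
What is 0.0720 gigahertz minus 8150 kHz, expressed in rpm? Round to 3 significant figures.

3.83 × 10^9 revolutions per minute

0.0720 GHz = 4.32000 × 10^9 rpm and 8150 kHz = 4.89000 × 10^8 rpm.
4.32000 × 10^9 − 4.89000 × 10^8 ≈ 3.83 × 10^9 rpm.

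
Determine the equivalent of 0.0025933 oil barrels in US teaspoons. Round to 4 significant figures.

83.65 US tsp

1 bbl = 32256.0 US teaspoons.
Thus 0.0025933 × 32256.0 ≈ 83.65 US tsp.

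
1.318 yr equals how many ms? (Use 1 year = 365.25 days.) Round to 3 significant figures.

1 year = 3.15576 × 10^10 ms.
So 1.318 × 3.15576 × 10^10 ≈ 4.16 × 10^10 ms.

4.16 × 10^10 ms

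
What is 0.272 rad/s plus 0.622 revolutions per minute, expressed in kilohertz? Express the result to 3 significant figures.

0.272 rad/s = 4.32901e-5 kHz and 0.622 rpm = 1.03667e-5 kHz.
4.32901e-5 + 1.03667e-5 ≈ 5.37e-5 kHz.

5.37e-5 kHz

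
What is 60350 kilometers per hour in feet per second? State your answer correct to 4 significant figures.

1 kilometer per hour = 0.911344 feet per second.
So 60350 × 0.911344 ≈ 55000 ft/s.

55000 ft/s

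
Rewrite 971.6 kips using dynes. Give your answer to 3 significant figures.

1 kip = 4.44822 × 10^8 dyn.
Thus 971.6 × 4.44822 × 10^8 ≈ 4.32 × 10^11 dyn.

4.32 × 10^11 dyn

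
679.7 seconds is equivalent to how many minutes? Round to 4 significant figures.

11.33 minutes

1 s = 0.0166667 min.
679.7 × 0.0166667 ≈ 11.33 min.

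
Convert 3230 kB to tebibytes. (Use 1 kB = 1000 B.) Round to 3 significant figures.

2.94 × 10^-6 tebibytes

1 kilobyte = 9.09495 × 10^-10 TiB.
Thus 3230 × 9.09495 × 10^-10 ≈ 2.94 × 10^-6 TiB.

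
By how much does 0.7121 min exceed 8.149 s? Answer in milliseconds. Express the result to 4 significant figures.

0.7121 min = 42726.0 ms and 8.149 s = 8149.00 ms.
42726.0 − 8149.00 ≈ 34580 ms.

34580 ms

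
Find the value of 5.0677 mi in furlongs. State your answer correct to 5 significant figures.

1 mile = 8.00000 furlongs.
Thus 5.0677 × 8.00000 ≈ 40.542 furlong.

40.542 furlongs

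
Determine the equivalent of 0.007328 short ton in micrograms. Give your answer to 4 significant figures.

6.648 × 10^9 μg

1 short ton = 9.07185 × 10^11 μg.
Thus 0.007328 × 9.07185 × 10^11 ≈ 6.648 × 10^9 μg.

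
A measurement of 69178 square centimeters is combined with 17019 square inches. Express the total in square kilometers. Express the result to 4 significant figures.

69178 cm² = 6.91780 × 10^-6 km² and 17019 in² = 1.09800 × 10^-5 km².
6.91780 × 10^-6 + 1.09800 × 10^-5 ≈ 1.790 × 10^-5 km².

1.790 × 10^-5 km²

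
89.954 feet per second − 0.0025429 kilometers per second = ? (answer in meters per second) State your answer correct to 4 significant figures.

89.954 ft/s = 27.4180 m/s and 0.0025429 km/s = 2.54290 m/s.
27.4180 − 2.54290 ≈ 24.88 m/s.

24.88 m/s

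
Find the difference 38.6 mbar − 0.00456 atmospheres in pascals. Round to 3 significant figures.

3400 pascals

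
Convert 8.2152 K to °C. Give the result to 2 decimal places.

-264.93 °C

K = °C + 273.15.
Applying the formula gives -264.93 °C.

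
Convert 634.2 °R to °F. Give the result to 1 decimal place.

°R = °F + 459.67.
Applying the formula gives 174.5 °F.

174.5 degrees Fahrenheit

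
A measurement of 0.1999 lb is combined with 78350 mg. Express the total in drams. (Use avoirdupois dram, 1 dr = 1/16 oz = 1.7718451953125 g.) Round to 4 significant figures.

95.39 dr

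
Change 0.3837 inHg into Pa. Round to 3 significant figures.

1 inch of mercury = 3386.39 pascals.
Then 0.3837 × 3386.39 ≈ 1300 Pa.

1300 pascals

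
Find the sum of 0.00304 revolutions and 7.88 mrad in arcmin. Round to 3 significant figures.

0.00304 rev = 65.6640 arcmin and 7.88 mrad = 27.0894 arcmin.
65.6640 + 27.0894 ≈ 92.8 arcmin.

92.8 arcminutes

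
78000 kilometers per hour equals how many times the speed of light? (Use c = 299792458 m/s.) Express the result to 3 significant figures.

7.23 × 10^-5 c

1 kilometer per hour = 9.26567 × 10^-10 c.
So 78000 × 9.26567 × 10^-10 ≈ 7.23 × 10^-5 c.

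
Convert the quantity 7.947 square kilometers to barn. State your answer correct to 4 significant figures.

1 square kilometer = 1.00000e+34 barns.
So 7.947 × 1.00000e+34 ≈ 7.947e+34 barn.

7.947e+34 barns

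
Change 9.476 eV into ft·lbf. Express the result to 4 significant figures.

1 electronvolt = 1.18170e-19 ft·lbf.
So 9.476 × 1.18170e-19 ≈ 1.120e-18 ft·lbf.

1.120e-18 foot-pounds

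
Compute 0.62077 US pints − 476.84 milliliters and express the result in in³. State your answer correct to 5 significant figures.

0.62077 US pt = 17.9247 in³ and 476.84 mL = 29.0986 in³.
17.9247 − 29.0986 ≈ -11.174 in³.

-11.174 cubic inches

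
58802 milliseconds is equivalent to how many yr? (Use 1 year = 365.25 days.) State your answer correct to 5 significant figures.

1 millisecond = 3.16881 × 10^-11 years.
58802 × 3.16881 × 10^-11 ≈ 1.8633 × 10^-6 yr.

1.8633 × 10^-6 years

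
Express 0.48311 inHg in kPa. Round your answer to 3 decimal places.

1 inch of mercury = 3.38639 kPa.
Then 0.48311 × 3.38639 ≈ 1.636 kPa.

1.636 kPa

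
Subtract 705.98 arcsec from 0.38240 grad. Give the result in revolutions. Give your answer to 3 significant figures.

0.38240 grad = 0.000956000 rev and 705.98 arcsec = 0.000544738 rev.
0.000956000 − 0.000544738 ≈ 0.000411 rev.

0.000411 revolutions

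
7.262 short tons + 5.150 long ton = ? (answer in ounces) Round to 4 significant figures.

417000 oz

7.262 short ton = 232384 oz and 5.150 long ton = 184576 oz.
232384 + 184576 ≈ 417000 oz.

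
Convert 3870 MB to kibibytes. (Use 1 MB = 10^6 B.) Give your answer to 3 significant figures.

1 MB = 976.5625 KiB.
3870 × 976.5625 ≈ 3.78 × 10^6 KiB.

3.78 × 10^6 KiB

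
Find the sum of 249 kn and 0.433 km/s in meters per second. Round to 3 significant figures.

561 m/s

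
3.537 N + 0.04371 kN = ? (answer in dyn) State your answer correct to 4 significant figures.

4.725e+6 dyn

3.537 N = 353700 dyn and 0.04371 kN = 4.37100e+6 dyn.
353700 + 4.37100e+6 ≈ 4.725e+6 dyn.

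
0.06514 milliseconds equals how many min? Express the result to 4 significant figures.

1 millisecond = 1.66667e-5 min.
Then 0.06514 × 1.66667e-5 ≈ 1.086e-6 min.

1.086e-6 min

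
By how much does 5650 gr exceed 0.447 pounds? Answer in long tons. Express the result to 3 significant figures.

0.000161 long tons

5650 gr = 0.000360332 long ton and 0.447 lb = 0.000199554 long ton.
0.000360332 − 0.000199554 ≈ 0.000161 long ton.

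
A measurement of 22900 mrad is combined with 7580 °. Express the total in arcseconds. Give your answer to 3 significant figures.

3.20e+7 arcsec

22900 mrad = 4.72346e+6 arcsec and 7580 ° = 2.72880e+7 arcsec.
4.72346e+6 + 2.72880e+7 ≈ 3.20e+7 arcsec.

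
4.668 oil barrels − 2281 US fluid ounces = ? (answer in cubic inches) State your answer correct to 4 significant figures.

41170 in³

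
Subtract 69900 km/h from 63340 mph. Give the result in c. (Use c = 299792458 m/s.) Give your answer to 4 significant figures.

2.968 × 10^-5 c

63340 mph = 9.44504 × 10^-5 c and 69900 km/h = 6.47670 × 10^-5 c.
9.44504 × 10^-5 − 6.47670 × 10^-5 ≈ 2.968 × 10^-5 c.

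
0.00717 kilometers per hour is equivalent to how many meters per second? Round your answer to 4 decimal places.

0.0020 m/s

1 kilometer per hour = 0.277778 m/s.
Thus 0.00717 × 0.277778 ≈ 0.0020 m/s.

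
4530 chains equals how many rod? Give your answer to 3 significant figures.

1 chain = 4.00000 rod.
Thus 4530 × 4.00000 ≈ 18100 rod.

18100 rod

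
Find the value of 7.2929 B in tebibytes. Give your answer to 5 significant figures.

6.6329e-12 TiB

1 byte = 9.09495e-13 TiB.
7.2929 × 9.09495e-13 ≈ 6.6329e-12 TiB.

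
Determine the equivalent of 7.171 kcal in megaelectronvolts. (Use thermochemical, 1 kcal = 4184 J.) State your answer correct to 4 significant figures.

1.873e+17 megaelectronvolts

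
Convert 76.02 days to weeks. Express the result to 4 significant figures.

1 d = 0.142857 weeks.
Then 76.02 × 0.142857 ≈ 10.86 wk.

10.86 wk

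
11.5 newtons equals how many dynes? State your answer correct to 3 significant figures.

1 N = 100000 dyn.
11.5 × 100000 ≈ 1.15 × 10^6 dyn.

1.15 × 10^6 dyn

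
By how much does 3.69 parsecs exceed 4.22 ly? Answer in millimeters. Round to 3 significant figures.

7.39 × 10^19 millimeters

3.69 pc = 1.13862 × 10^20 mm and 4.22 ly = 3.99243 × 10^19 mm.
1.13862 × 10^20 − 3.99243 × 10^19 ≈ 7.39 × 10^19 mm.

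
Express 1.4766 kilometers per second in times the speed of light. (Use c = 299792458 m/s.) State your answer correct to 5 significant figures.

4.9254e-6 times the speed of light

1 km/s = 3.33564e-6 times the speed of light.
1.4766 × 3.33564e-6 ≈ 4.9254e-6 c.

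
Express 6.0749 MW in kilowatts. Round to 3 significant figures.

6070 kW

1 megawatt = 1000.00 kW.
Then 6.0749 × 1000.00 ≈ 6070 kW.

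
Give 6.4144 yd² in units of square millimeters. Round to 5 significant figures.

1 square yard = 836127 mm².
6.4144 × 836127 ≈ 5.3633e+6 mm².

5.3633e+6 square millimeters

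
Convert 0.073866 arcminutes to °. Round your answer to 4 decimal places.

0.0012 °

1 arcminute = 0.0166667 °.
0.073866 × 0.0166667 ≈ 0.0012 °.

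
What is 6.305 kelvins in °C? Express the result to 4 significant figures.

-266.8 degrees Celsius

K = °C + 273.15.
Applying the formula gives -266.8 °C.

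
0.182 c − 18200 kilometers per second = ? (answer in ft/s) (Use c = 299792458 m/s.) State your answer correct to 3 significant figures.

0.182 c = 1.79010 × 10^8 ft/s and 18200 km/s = 5.97113 × 10^7 ft/s.
1.79010 × 10^8 − 5.97113 × 10^7 ≈ 1.19 × 10^8 ft/s.

1.19 × 10^8 ft/s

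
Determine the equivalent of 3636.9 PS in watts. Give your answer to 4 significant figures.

2.675e+6 W

1 PS = 735.499 watts.
Thus 3636.9 × 735.499 ≈ 2.675e+6 W.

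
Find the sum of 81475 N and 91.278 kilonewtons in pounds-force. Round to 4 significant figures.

81475 N = 18316.3 lbf and 91.278 kN = 20520.1 lbf.
18316.3 + 20520.1 ≈ 38840 lbf.

38840 lbf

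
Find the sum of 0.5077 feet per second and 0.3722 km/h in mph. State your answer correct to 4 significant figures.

0.5774 miles per hour

0.5077 ft/s = 0.346159 mph and 0.3722 km/h = 0.231274 mph.
0.346159 + 0.231274 ≈ 0.5774 mph.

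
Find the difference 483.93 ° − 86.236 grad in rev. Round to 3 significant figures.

483.93 ° = 1.34425 rev and 86.236 grad = 0.215590 rev.
1.34425 − 0.215590 ≈ 1.13 rev.

1.13 revolutions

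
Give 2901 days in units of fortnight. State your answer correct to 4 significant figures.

1 day = 0.0714286 fortnight.
So 2901 × 0.0714286 ≈ 207.2 fortnight.

207.2 fortnight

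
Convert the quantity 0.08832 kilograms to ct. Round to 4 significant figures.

441.6 ct

1 kilogram = 5000.00 ct.
0.08832 × 5000.00 ≈ 441.6 ct.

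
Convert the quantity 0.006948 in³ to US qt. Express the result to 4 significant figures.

0.0001203 US qt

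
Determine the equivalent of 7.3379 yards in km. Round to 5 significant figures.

0.0067098 kilometers

1 yd = 0.000914400 km.
Thus 7.3379 × 0.000914400 ≈ 0.0067098 km.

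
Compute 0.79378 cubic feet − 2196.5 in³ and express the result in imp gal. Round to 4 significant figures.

-2.973 imperial gallons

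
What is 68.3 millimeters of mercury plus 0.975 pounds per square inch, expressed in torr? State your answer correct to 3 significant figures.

119 torr

68.3 mmHg = 68.3000 torr and 0.975 psi = 50.4221 torr.
68.3000 + 50.4221 ≈ 119 torr.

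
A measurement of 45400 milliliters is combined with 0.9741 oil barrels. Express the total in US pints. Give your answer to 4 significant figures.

423.2 US pt

45400 mL = 95.9473 US pt and 0.9741 bbl = 327.298 US pt.
95.9473 + 327.298 ≈ 423.2 US pt.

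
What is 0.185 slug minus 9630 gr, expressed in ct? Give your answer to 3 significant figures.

0.185 slug = 13499.4 ct and 9630 gr = 3120.07 ct.
13499.4 − 3120.07 ≈ 10400 ct.

10400 carats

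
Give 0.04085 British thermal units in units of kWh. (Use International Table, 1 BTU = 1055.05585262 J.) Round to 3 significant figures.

1.20e-5 kWh

1 British thermal unit = 0.000293071 kilowatt-hours.
Then 0.04085 × 0.000293071 ≈ 1.20e-5 kWh.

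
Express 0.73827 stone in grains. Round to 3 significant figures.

72400 gr

1 st = 98000.0 gr.
Then 0.73827 × 98000.0 ≈ 72400 gr.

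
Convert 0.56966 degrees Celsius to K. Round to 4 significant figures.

273.7 K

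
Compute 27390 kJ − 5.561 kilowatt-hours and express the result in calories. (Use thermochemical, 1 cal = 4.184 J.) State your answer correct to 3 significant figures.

1.76e+6 calories

27390 kJ = 6.54637e+6 cal and 5.561 kWh = 4.78480e+6 cal.
6.54637e+6 − 4.78480e+6 ≈ 1.76e+6 cal.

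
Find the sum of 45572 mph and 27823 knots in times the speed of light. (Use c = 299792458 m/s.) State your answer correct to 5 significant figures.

45572 mph = 6.79554e-5 c and 27823 kn = 4.77443e-5 c.
6.79554e-5 + 4.77443e-5 ≈ 0.00011570 c.

0.00011570 c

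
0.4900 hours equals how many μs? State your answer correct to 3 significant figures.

1 h = 3.60000e+9 μs.
0.4900 × 3.60000e+9 ≈ 1.76e+9 μs.

1.76e+9 microseconds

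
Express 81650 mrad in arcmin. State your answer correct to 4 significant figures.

280700 arcminutes

1 milliradian = 3.43775 arcminutes.
Then 81650 × 3.43775 ≈ 280700 arcmin.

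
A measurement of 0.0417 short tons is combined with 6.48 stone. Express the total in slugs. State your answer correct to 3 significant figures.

5.41 slug

0.0417 short ton = 2.59215 slug and 6.48 st = 2.81966 slug.
2.59215 + 2.81966 ≈ 5.41 slug.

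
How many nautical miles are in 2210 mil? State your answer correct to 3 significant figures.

1 mil = 1.37149 × 10^-8 nmi.
2210 × 1.37149 × 10^-8 ≈ 3.03 × 10^-5 nmi.

3.03 × 10^-5 nmi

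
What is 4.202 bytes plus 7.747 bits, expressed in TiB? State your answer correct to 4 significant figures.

4.202 B = 3.82170 × 10^-12 TiB and 7.747 bit = 8.80732 × 10^-13 TiB.
3.82170 × 10^-12 + 8.80732 × 10^-13 ≈ 4.702 × 10^-12 TiB.

4.702 × 10^-12 tebibytes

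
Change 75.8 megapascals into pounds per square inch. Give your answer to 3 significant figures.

1 megapascal = 145.038 pounds per square inch.
Then 75.8 × 145.038 ≈ 11000 psi.

11000 pounds per square inch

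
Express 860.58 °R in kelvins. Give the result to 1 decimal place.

478.1 kelvins

°R = K × 9/5.
Applying the formula gives 478.1 K.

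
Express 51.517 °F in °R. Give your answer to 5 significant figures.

°R = °F + 459.67.
Applying the formula gives 511.19 °R.

511.19 °R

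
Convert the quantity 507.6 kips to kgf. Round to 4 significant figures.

230200 kilograms-force

1 kip = 453.592 kgf.
Then 507.6 × 453.592 ≈ 230200 kgf.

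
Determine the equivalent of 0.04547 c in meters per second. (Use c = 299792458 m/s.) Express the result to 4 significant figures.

1 c = 2.99792 × 10^8 m/s.
Thus 0.04547 × 2.99792 × 10^8 ≈ 1.363 × 10^7 m/s.

1.363 × 10^7 m/s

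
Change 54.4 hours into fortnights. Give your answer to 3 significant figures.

0.162 fortnights

1 h = 0.00297619 fortnight.
Thus 54.4 × 0.00297619 ≈ 0.162 fortnight.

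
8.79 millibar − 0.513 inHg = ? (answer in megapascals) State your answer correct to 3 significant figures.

8.79 mbar = 0.000879000 MPa and 0.513 inHg = 0.00173722 MPa.
0.000879000 − 0.00173722 ≈ -0.000858 MPa.

-0.000858 MPa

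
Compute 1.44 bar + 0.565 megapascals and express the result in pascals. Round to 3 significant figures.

709000 pascals

1.44 bar = 144000 Pa and 0.565 MPa = 565000 Pa.
144000 + 565000 ≈ 709000 Pa.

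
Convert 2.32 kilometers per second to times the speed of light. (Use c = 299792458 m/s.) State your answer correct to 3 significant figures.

7.74 × 10^-6 times the speed of light

1 kilometer per second = 3.33564 × 10^-6 times the speed of light.
So 2.32 × 3.33564 × 10^-6 ≈ 7.74 × 10^-6 c.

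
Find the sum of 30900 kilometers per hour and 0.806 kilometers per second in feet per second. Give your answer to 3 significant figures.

30900 km/h = 28160.5 ft/s and 0.806 km/s = 2644.36 ft/s.
28160.5 + 2644.36 ≈ 30800 ft/s.

30800 ft/s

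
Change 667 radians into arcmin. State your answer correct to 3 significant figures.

1 radian = 3437.75 arcmin.
Thus 667 × 3437.75 ≈ 2.29e+6 arcmin.

2.29e+6 arcmin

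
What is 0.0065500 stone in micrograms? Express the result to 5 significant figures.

4.1594e+7 μg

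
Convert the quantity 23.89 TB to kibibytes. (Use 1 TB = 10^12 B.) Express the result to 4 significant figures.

1 TB = 9.765625e+8 KiB.
Then 23.89 × 9.765625e+8 ≈ 2.333e+10 KiB.

2.333e+10 KiB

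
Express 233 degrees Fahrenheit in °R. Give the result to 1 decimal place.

°R = °F + 459.67.
Applying the formula gives 692.7 °R.

692.7 degrees Rankine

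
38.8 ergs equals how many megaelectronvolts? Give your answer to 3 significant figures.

1 erg = 624151 MeV.
So 38.8 × 624151 ≈ 2.42e+7 MeV.

2.42e+7 megaelectronvolts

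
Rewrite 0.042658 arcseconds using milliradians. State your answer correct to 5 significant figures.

0.00020681 milliradians

1 arcsecond = 0.00484814 milliradians.
So 0.042658 × 0.00484814 ≈ 0.00020681 mrad.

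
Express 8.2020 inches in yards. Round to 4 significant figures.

1 inch = 0.0277778 yd.
8.2020 × 0.0277778 ≈ 0.2278 yd.

0.2278 yd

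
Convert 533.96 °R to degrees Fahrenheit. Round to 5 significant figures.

74.290 degrees Fahrenheit

°R = °F + 459.67.
Applying the formula gives 74.290 °F.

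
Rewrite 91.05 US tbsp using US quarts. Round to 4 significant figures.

1.423 US qt

1 US tbsp = 0.0156250 US quarts.
Then 91.05 × 0.0156250 ≈ 1.423 US qt.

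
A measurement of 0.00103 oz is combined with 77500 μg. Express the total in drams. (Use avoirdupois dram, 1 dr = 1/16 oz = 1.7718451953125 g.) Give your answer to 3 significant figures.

0.0602 dr

0.00103 oz = 0.0164800 dr and 77500 μg = 0.0437397 dr.
0.0164800 + 0.0437397 ≈ 0.0602 dr.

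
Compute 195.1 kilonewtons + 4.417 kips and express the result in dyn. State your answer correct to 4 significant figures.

195.1 kN = 1.95100e+10 dyn and 4.417 kip = 1.96478e+9 dyn.
1.95100e+10 + 1.96478e+9 ≈ 2.147e+10 dyn.

2.147e+10 dyn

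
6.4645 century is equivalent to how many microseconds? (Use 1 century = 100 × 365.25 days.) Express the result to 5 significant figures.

2.0400e+16 microseconds

1 century = 3.15576e+15 μs.
Then 6.4645 × 3.15576e+15 ≈ 2.0400e+16 μs.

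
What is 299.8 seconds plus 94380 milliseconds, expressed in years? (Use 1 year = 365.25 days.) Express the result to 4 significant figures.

1.249e-5 yr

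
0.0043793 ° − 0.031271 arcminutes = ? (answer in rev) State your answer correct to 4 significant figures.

0.0043793 ° = 1.21647e-5 rev and 0.031271 arcmin = 1.44773e-6 rev.
1.21647e-5 − 1.44773e-6 ≈ 1.072e-5 rev.

1.072e-5 rev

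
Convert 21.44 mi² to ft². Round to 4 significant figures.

5.977 × 10^8 ft²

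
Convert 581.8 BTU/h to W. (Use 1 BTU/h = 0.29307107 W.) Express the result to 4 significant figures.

1 BTU per hour = 0.293071 W.
581.8 × 0.293071 ≈ 170.5 W.

170.5 W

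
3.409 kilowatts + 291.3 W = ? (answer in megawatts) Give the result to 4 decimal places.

0.0037 MW

3.409 kW = 0.00340900 MW and 291.3 W = 0.000291300 MW.
0.00340900 + 0.000291300 ≈ 0.0037 MW.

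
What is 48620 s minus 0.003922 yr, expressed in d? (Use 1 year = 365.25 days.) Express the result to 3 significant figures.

-0.870 days

48620 s = 0.562731 d and 0.003922 yr = 1.43251 d.
0.562731 − 1.43251 ≈ -0.870 d.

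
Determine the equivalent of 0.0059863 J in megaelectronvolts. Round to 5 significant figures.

1 J = 6.24151e+12 megaelectronvolts.
Thus 0.0059863 × 6.24151e+12 ≈ 3.7364e+10 MeV.

3.7364e+10 MeV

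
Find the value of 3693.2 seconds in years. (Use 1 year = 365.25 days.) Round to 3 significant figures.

1 s = 3.16881e-8 yr.
Then 3693.2 × 3.16881e-8 ≈ 0.000117 yr.

0.000117 years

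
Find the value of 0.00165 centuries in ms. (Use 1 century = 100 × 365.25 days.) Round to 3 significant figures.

5.21e+9 ms

1 century = 3.15576e+12 ms.
Then 0.00165 × 3.15576e+12 ≈ 5.21e+9 ms.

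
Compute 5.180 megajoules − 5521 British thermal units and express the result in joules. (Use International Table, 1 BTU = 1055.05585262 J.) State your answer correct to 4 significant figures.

-645000 joules

5.180 MJ = 5.18000 × 10^6 J and 5521 BTU = 5.82496 × 10^6 J.
5.18000 × 10^6 − 5.82496 × 10^6 ≈ -645000 J.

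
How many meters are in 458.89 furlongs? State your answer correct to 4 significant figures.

1 furlong = 201.168 m.
Then 458.89 × 201.168 ≈ 92310 m.

92310 m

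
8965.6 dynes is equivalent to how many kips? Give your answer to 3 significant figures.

1 dyn = 2.24809e-9 kip.
8965.6 × 2.24809e-9 ≈ 2.02e-5 kip.

2.02e-5 kips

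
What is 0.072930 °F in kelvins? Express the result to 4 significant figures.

255.4 kelvins

K = (°F + 459.67) × 5/9.
Applying the formula gives 255.4 K.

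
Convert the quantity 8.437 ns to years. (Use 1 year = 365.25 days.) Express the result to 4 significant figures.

2.674 × 10^-16 yr

1 nanosecond = 3.16881 × 10^-17 yr.
Thus 8.437 × 3.16881 × 10^-17 ≈ 2.674 × 10^-16 yr.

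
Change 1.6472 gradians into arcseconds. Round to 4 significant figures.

5337 arcseconds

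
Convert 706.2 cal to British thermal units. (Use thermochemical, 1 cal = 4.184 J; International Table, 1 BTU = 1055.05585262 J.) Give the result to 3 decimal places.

2.801 BTU

1 calorie = 0.00396567 BTU.
Then 706.2 × 0.00396567 ≈ 2.801 BTU.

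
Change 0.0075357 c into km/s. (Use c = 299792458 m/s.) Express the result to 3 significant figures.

2260 km/s

1 c = 299792 kilometers per second.
Then 0.0075357 × 299792 ≈ 2260 km/s.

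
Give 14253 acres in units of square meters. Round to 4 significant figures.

5.768 × 10^7 m²

1 acre = 4046.86 square meters.
Then 14253 × 4046.86 ≈ 5.768 × 10^7 m².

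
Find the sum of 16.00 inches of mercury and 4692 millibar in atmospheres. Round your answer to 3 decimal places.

16.00 inHg = 0.534737 atm and 4692 mbar = 4.63064 atm.
0.534737 + 4.63064 ≈ 5.165 atm.

5.165 atmospheres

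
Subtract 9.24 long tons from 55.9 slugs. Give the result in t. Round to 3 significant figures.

55.9 slug = 0.815799 t and 9.24 long ton = 9.38827 t.
0.815799 − 9.38827 ≈ -8.57 t.

-8.57 t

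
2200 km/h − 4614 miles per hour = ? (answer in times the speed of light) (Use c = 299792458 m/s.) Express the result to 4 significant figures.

-4.842 × 10^-6 c

2200 km/h = 2.03845 × 10^-6 c and 4614 mph = 6.88023 × 10^-6 c.
2.03845 × 10^-6 − 6.88023 × 10^-6 ≈ -4.842 × 10^-6 c.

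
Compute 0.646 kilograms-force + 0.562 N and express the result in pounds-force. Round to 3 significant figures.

1.55 lbf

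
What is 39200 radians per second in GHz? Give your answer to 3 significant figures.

1 rad/s = 1.59155e-10 GHz.
So 39200 × 1.59155e-10 ≈ 6.24e-6 GHz.

6.24e-6 gigahertz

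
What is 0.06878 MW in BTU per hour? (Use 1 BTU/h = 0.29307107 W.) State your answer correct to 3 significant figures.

1 MW = 3.41214e+6 BTU/h.
Thus 0.06878 × 3.41214e+6 ≈ 235000 BTU/h.

235000 BTU/h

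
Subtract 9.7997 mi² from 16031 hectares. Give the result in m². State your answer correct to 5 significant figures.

1.3493 × 10^8 m²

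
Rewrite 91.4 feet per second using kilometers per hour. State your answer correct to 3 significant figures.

1 foot per second = 1.09728 kilometers per hour.
Then 91.4 × 1.09728 ≈ 100 km/h.

100 km/h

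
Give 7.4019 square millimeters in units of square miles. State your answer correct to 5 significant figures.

2.8579e-12 square miles

1 square millimeter = 3.86102e-13 mi².
Then 7.4019 × 3.86102e-13 ≈ 2.8579e-12 mi².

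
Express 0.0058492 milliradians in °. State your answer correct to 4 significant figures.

0.0003351 degrees

1 milliradian = 0.0572958 °.
So 0.0058492 × 0.0572958 ≈ 0.0003351 °.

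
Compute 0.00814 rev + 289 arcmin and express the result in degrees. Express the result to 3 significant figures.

7.75 degrees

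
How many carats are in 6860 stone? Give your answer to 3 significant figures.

2.18e+8 ct

1 st = 31751.5 ct.
Thus 6860 × 31751.5 ≈ 2.18e+8 ct.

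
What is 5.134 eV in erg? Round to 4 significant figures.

1 electronvolt = 1.60218 × 10^-12 ergs.
Then 5.134 × 1.60218 × 10^-12 ≈ 8.226 × 10^-12 erg.

8.226 × 10^-12 ergs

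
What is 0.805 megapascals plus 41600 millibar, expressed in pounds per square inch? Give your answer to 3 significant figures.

720 psi

0.805 MPa = 116.755 psi and 41600 mbar = 603.357 psi.
116.755 + 603.357 ≈ 720 psi.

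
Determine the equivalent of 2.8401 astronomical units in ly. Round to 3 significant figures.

1 astronomical unit = 1.58125e-5 light-years.
So 2.8401 × 1.58125e-5 ≈ 4.49e-5 ly.

4.49e-5 light-years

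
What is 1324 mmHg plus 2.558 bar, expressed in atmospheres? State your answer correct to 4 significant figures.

1324 mmHg = 1.74211 atm and 2.558 bar = 2.52455 atm.
1.74211 + 2.52455 ≈ 4.267 atm.

4.267 atm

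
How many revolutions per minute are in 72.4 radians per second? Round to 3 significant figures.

691 rpm

1 radian per second = 9.54930 rpm.
Then 72.4 × 9.54930 ≈ 691 rpm.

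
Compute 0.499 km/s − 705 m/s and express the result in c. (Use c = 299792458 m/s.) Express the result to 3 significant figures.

-6.87 × 10^-7 times the speed of light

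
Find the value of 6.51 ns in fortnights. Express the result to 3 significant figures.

5.38 × 10^-15 fortnight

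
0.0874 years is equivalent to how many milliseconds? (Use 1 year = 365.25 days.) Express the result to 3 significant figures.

1 yr = 3.15576e+10 ms.
0.0874 × 3.15576e+10 ≈ 2.76e+9 ms.

2.76e+9 ms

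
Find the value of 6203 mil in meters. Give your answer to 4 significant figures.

0.1576 m

1 mil = 2.54000e-5 m.
6203 × 2.54000e-5 ≈ 0.1576 m.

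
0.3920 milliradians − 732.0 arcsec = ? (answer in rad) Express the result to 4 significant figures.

0.3920 mrad = 0.000392000 rad and 732.0 arcsec = 0.00354884 rad.
0.000392000 − 0.00354884 ≈ -0.003157 rad.

-0.003157 radians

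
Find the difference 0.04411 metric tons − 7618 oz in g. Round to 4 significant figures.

-171900 grams

0.04411 t = 44110.0 g and 7618 oz = 215967 g.
44110.0 − 215967 ≈ -171900 g.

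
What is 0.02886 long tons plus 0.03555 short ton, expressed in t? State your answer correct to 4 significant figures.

0.06157 t

0.02886 long ton = 0.0293231 t and 0.03555 short ton = 0.0322504 t.
0.0293231 + 0.0322504 ≈ 0.06157 t.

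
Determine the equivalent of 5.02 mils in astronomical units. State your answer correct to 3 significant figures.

1 mil = 1.69789e-16 astronomical units.
Then 5.02 × 1.69789e-16 ≈ 8.52e-16 au.

8.52e-16 au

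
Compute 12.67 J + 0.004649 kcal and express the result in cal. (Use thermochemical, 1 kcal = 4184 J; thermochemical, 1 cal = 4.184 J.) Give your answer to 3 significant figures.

7.68 calories

12.67 J = 3.02820 cal and 0.004649 kcal = 4.64900 cal.
3.02820 + 4.64900 ≈ 7.68 cal.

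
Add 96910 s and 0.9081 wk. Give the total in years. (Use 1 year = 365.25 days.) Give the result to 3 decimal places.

0.020 years

96910 s = 0.00307089 yr and 0.9081 wk = 0.0174037 yr.
0.00307089 + 0.0174037 ≈ 0.020 yr.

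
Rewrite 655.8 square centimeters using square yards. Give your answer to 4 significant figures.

1 square centimeter = 0.000119599 yd².
So 655.8 × 0.000119599 ≈ 0.07843 yd².

0.07843 square yards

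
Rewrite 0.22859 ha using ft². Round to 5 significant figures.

1 hectare = 107639 ft².
Thus 0.22859 × 107639 ≈ 24605 ft².

24605 ft²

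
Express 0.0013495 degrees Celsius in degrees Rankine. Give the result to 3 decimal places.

491.672 °R

°R = (°C + 273.15) × 9/5.
Applying the formula gives 491.672 °R.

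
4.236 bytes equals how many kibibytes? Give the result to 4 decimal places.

1 byte = 0.0009765625 kibibytes.
Then 4.236 × 0.0009765625 ≈ 0.0041 KiB.

0.0041 KiB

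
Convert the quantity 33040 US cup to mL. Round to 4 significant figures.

1 US cup = 236.588 milliliters.
Thus 33040 × 236.588 ≈ 7.817e+6 mL.

7.817e+6 mL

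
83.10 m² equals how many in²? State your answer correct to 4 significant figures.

128800 square inches

1 m² = 1550.00 in².
Thus 83.10 × 1550.00 ≈ 128800 in².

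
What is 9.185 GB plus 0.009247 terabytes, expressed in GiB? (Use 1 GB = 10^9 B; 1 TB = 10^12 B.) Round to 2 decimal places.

17.17 GiB

9.185 GB = 8.55420 GiB and 0.009247 TB = 8.61194 GiB.
8.55420 + 8.61194 ≈ 17.17 GiB.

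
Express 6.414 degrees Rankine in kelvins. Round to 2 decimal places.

3.56 K

°R = K × 9/5.
Applying the formula gives 3.56 K.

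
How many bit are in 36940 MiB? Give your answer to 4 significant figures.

3.099 × 10^11 bits

1 MiB = 8.38861 × 10^6 bit.
So 36940 × 8.38861 × 10^6 ≈ 3.099 × 10^11 bit.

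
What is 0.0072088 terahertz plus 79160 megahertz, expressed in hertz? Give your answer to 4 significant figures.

8.637 × 10^10 hertz

0.0072088 THz = 7.20880 × 10^9 Hz and 79160 MHz = 7.91600 × 10^10 Hz.
7.20880 × 10^9 + 7.91600 × 10^10 ≈ 8.637 × 10^10 Hz.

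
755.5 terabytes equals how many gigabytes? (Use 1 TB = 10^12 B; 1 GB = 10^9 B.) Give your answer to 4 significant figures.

755500 gigabytes

1 terabyte = 1000.00 GB.
Thus 755.5 × 1000.00 ≈ 755500 GB.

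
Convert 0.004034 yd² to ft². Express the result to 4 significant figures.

1 square yard = 9.00000 ft².
0.004034 × 9.00000 ≈ 0.03631 ft².

0.03631 square feet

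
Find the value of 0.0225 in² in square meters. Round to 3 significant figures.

1.45 × 10^-5 m²

1 in² = 0.000645160 m².
Then 0.0225 × 0.000645160 ≈ 1.45 × 10^-5 m².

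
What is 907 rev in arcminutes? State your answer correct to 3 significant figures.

1 rev = 21600.0 arcminutes.
907 × 21600.0 ≈ 1.96 × 10^7 arcmin.

1.96 × 10^7 arcmin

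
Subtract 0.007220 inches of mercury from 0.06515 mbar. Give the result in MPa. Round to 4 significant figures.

0.06515 mbar = 6.51500 × 10^-6 MPa and 0.007220 inHg = 2.44497 × 10^-5 MPa.
6.51500 × 10^-6 − 2.44497 × 10^-5 ≈ -1.793 × 10^-5 MPa.

-1.793 × 10^-5 megapascals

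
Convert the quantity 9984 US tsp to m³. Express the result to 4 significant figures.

1 US tsp = 4.92892 × 10^-6 cubic meters.
Then 9984 × 4.92892 × 10^-6 ≈ 0.04921 m³.

0.04921 m³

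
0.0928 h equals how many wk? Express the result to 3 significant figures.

1 hour = 0.00595238 weeks.
Thus 0.0928 × 0.00595238 ≈ 0.000552 wk.

0.000552 weeks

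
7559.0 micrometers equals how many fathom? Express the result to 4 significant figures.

0.004133 fathom

1 micrometer = 5.46807 × 10^-7 fathom.
Then 7559.0 × 5.46807 × 10^-7 ≈ 0.004133 fathom.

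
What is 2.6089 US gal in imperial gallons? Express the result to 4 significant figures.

2.172 imp gal

1 US gallon = 0.832674 imp gal.
So 2.6089 × 0.832674 ≈ 2.172 imp gal.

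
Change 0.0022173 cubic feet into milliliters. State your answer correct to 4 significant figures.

1 ft³ = 28316.8 milliliters.
Then 0.0022173 × 28316.8 ≈ 62.79 mL.

62.79 milliliters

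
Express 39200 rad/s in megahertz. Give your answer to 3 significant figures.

1 rad/s = 1.59155 × 10^-7 megahertz.
39200 × 1.59155 × 10^-7 ≈ 0.00624 MHz.

0.00624 megahertz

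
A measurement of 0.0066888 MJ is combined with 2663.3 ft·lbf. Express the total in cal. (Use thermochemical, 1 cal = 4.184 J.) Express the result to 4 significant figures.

2462 calories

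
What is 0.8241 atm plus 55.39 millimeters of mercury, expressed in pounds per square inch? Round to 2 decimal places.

13.18 psi

0.8241 atm = 12.1109 psi and 55.39 mmHg = 1.07106 psi.
12.1109 + 1.07106 ≈ 13.18 psi.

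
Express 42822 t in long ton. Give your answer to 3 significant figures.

42100 long tons

1 t = 0.984207 long ton.
So 42822 × 0.984207 ≈ 42100 long ton.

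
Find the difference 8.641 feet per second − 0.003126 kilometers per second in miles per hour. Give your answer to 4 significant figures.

-1.101 miles per hour

8.641 ft/s = 5.89159 mph and 0.003126 km/s = 6.99266 mph.
5.89159 − 6.99266 ≈ -1.101 mph.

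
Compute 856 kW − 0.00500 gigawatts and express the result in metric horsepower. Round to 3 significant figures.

856 kW = 1163.84 PS and 0.00500 GW = 6798.11 PS.
1163.84 − 6798.11 ≈ -5630 PS.

-5630 metric horsepower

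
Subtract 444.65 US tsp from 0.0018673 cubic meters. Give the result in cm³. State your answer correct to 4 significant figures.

0.0018673 m³ = 1867.30 cm³ and 444.65 US tsp = 2191.64 cm³.
1867.30 − 2191.64 ≈ -324.3 cm³.

-324.3 cm³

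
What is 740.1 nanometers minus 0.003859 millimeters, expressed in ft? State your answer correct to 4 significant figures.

-1.023e-5 feet

740.1 nm = 2.42815e-6 ft and 0.003859 mm = 1.26608e-5 ft.
2.42815e-6 − 1.26608e-5 ≈ -1.023e-5 ft.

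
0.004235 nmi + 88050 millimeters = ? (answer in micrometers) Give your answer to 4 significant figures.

0.004235 nmi = 7.84322e+6 μm and 88050 mm = 8.80500e+7 μm.
7.84322e+6 + 8.80500e+7 ≈ 9.589e+7 μm.

9.589e+7 μm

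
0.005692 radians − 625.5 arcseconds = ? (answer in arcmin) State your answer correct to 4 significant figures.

9.143 arcminutes

0.005692 rad = 19.5677 arcmin and 625.5 arcsec = 10.4250 arcmin.
19.5677 − 10.4250 ≈ 9.143 arcmin.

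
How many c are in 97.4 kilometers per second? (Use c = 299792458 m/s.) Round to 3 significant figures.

0.000325 c

1 km/s = 3.33564e-6 c.
So 97.4 × 3.33564e-6 ≈ 0.000325 c.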